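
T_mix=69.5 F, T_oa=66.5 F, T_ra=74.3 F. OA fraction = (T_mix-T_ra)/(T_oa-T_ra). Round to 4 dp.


frac = (69.5 - 74.3) / (66.5 - 74.3) = 0.6154

0.6154


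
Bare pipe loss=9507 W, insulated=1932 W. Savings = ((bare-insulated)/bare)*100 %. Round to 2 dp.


Savings = ((9507-1932)/9507)*100 = 79.68 %

79.68 %


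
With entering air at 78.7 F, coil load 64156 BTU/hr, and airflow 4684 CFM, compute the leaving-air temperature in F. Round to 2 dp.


dT = 64156/(1.08*4684) = 12.6823
T_leave = 78.7 - 12.6823 = 66.02 F

66.02 F


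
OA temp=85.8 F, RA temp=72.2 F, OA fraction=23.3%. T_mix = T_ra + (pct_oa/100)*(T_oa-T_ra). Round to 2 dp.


T_mix = 72.2 + (23.3/100)*(85.8-72.2) = 75.37 F

75.37 F


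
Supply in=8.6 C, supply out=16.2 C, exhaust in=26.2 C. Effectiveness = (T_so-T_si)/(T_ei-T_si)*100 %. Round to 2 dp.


eff = (16.2-8.6)/(26.2-8.6)*100 = 43.18 %

43.18 %


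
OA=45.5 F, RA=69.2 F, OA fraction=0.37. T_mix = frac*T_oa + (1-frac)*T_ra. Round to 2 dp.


T_mix = 0.37*45.5 + 0.63*69.2 = 60.43 F

60.43 F


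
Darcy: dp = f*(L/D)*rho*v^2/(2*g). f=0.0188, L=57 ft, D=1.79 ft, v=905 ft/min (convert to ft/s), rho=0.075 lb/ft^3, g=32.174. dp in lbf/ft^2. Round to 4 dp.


v_fps = 905/60 = 15.0833 ft/s
dp = 0.0188*(57/1.79)*0.075*15.0833^2/(2*32.174) = 0.1587 lbf/ft^2

0.1587 lbf/ft^2


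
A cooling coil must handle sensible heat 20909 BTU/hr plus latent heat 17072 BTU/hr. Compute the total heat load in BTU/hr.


Qt = 20909 + 17072 = 37981 BTU/hr

37981 BTU/hr


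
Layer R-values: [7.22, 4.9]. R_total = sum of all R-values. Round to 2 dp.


R_total = 7.22 + 4.9 = 12.12

12.12


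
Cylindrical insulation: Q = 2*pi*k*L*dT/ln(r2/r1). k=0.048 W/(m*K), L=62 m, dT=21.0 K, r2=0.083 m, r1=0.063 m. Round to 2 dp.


Q = 2*pi*0.048*62*21.0/ln(0.083/0.063) = 1424.25 W

1424.25 W


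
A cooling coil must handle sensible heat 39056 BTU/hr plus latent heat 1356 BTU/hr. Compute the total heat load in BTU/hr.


Qt = 39056 + 1356 = 40412 BTU/hr

40412 BTU/hr


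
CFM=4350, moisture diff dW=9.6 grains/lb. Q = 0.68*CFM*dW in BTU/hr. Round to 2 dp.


Q = 0.68 * 4350 * 9.6 = 28396.80 BTU/hr

28396.80 BTU/hr


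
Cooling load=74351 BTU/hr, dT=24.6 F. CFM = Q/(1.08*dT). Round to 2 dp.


CFM = 74351 / (1.08 * 24.6) = 2798.52

2798.52 CFM


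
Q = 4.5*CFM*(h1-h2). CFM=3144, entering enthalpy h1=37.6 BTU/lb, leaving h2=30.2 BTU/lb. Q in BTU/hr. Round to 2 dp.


Q = 4.5 * 3144 * (37.6 - 30.2) = 104695.20 BTU/hr

104695.20 BTU/hr


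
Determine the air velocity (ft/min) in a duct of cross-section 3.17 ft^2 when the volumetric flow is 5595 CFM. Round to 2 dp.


V = 5595 / 3.17 = 1764.98 ft/min

1764.98 ft/min


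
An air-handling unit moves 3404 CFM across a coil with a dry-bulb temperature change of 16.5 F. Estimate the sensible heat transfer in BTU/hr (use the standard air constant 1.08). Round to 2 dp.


Q = 1.08 * 3404 * 16.5 = 60659.28 BTU/hr

60659.28 BTU/hr


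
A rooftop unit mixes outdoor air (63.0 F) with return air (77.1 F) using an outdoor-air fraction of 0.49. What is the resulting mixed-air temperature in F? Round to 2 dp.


T_mix = 0.49*63.0 + 0.51*77.1 = 70.19 F

70.19 F


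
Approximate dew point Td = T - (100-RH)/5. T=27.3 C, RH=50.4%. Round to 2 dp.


Td = 27.3 - (100-50.4)/5 = 17.38 C

17.38 C


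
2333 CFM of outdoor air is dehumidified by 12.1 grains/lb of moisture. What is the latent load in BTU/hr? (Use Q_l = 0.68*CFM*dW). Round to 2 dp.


Q = 0.68 * 2333 * 12.1 = 19195.92 BTU/hr

19195.92 BTU/hr


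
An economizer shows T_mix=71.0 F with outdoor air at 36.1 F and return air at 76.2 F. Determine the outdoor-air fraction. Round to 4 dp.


frac = (71.0 - 76.2) / (36.1 - 76.2) = 0.1297

0.1297


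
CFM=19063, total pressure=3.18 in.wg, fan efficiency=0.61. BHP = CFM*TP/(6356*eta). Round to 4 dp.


BHP = 19063 * 3.18 / (6356 * 0.61) = 15.6352 hp

15.6352 hp


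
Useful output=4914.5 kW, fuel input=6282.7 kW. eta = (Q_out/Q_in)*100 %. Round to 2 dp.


eta = (4914.5/6282.7)*100 = 78.22 %

78.22 %


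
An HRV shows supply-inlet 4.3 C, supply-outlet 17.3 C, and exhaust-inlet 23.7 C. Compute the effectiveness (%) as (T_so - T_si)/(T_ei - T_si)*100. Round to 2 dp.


eff = (17.3-4.3)/(23.7-4.3)*100 = 67.01 %

67.01 %


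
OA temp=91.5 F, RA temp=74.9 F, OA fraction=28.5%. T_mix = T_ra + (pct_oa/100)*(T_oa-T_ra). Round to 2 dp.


T_mix = 74.9 + (28.5/100)*(91.5-74.9) = 79.63 F

79.63 F


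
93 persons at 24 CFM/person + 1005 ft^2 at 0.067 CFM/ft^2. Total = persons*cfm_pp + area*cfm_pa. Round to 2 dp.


Total = 93*24 + 1005*0.067 = 2299.34 CFM

2299.34 CFM


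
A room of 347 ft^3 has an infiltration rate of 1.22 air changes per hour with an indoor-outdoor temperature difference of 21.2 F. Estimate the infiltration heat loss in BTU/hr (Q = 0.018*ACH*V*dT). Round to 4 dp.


Q = 0.018 * 1.22 * 347 * 21.2 = 161.5465 BTU/hr

161.5465 BTU/hr


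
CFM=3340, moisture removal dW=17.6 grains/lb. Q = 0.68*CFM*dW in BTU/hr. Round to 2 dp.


Q = 0.68 * 3340 * 17.6 = 39973.12 BTU/hr

39973.12 BTU/hr


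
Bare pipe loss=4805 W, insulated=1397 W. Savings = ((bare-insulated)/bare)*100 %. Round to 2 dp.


Savings = ((4805-1397)/4805)*100 = 70.93 %

70.93 %


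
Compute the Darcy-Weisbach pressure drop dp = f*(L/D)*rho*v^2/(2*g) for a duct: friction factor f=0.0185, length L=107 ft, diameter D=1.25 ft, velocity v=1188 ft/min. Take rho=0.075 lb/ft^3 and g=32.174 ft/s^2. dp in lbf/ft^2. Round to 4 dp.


v_fps = 1188/60 = 19.8 ft/s
dp = 0.0185*(107/1.25)*0.075*19.8^2/(2*32.174) = 0.7236 lbf/ft^2

0.7236 lbf/ft^2


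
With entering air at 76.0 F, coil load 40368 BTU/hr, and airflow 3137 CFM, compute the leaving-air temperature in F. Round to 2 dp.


dT = 40368/(1.08*3137) = 11.9151
T_leave = 76.0 - 11.9151 = 64.08 F

64.08 F


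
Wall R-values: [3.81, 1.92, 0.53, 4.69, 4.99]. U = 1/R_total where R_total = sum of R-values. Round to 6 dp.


R_total = 3.81 + 1.92 + 0.53 + 4.69 + 4.99 = 15.94
U = 1/15.94 = 0.062735

0.062735


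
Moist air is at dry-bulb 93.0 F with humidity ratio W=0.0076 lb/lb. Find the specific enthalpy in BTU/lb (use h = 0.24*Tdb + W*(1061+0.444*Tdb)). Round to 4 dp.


h = 0.24*93.0 + 0.0076*(1061+0.444*93.0) = 30.6974 BTU/lb

30.6974 BTU/lb


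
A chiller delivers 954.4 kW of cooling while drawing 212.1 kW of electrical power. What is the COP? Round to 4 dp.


COP = 954.4 / 212.1 = 4.4998

4.4998


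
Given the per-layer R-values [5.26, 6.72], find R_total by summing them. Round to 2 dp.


R_total = 5.26 + 6.72 = 11.98

11.98


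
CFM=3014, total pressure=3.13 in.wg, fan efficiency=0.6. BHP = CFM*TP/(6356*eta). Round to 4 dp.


BHP = 3014 * 3.13 / (6356 * 0.6) = 2.4737 hp

2.4737 hp


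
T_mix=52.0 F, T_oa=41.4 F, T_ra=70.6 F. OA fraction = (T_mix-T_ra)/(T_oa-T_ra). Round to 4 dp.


frac = (52.0 - 70.6) / (41.4 - 70.6) = 0.6370

0.6370


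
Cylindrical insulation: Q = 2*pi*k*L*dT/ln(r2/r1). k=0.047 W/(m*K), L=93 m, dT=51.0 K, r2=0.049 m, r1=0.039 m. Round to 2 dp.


Q = 2*pi*0.047*93*51.0/ln(0.049/0.039) = 6136.26 W

6136.26 W


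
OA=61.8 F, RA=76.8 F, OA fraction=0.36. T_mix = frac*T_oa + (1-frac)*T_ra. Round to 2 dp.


T_mix = 0.36*61.8 + 0.64*76.8 = 71.40 F

71.40 F


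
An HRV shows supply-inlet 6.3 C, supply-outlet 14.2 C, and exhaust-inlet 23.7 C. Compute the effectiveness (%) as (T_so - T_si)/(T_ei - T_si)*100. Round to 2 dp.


eff = (14.2-6.3)/(23.7-6.3)*100 = 45.40 %

45.40 %


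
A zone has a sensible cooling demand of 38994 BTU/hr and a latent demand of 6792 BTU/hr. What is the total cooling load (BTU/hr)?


Qt = 38994 + 6792 = 45786 BTU/hr

45786 BTU/hr


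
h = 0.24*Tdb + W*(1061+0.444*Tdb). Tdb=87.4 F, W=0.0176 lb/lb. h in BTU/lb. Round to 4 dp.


h = 0.24*87.4 + 0.0176*(1061+0.444*87.4) = 40.3326 BTU/lb

40.3326 BTU/lb


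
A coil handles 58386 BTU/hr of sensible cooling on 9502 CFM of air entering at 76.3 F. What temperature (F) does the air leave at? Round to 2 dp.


dT = 58386/(1.08*9502) = 5.6894
T_leave = 76.3 - 5.6894 = 70.61 F

70.61 F


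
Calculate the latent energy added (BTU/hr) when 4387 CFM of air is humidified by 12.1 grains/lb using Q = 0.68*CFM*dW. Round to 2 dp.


Q = 0.68 * 4387 * 12.1 = 36096.24 BTU/hr

36096.24 BTU/hr


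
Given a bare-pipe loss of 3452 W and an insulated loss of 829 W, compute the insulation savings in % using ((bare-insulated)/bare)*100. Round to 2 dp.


Savings = ((3452-829)/3452)*100 = 75.98 %

75.98 %


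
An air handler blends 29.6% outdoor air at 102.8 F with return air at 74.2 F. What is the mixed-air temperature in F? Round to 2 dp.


T_mix = 74.2 + (29.6/100)*(102.8-74.2) = 82.67 F

82.67 F


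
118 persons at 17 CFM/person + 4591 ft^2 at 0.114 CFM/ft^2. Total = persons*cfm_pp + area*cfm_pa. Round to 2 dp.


Total = 118*17 + 4591*0.114 = 2529.37 CFM

2529.37 CFM


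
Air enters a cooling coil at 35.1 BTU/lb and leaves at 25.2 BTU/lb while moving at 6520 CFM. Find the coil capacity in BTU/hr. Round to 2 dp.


Q = 4.5 * 6520 * (35.1 - 25.2) = 290466.00 BTU/hr

290466.00 BTU/hr


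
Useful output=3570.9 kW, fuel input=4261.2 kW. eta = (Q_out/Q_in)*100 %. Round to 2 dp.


eta = (3570.9/4261.2)*100 = 83.80 %

83.80 %


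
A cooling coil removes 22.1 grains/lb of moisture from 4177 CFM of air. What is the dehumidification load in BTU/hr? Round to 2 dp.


Q = 0.68 * 4177 * 22.1 = 62771.96 BTU/hr

62771.96 BTU/hr


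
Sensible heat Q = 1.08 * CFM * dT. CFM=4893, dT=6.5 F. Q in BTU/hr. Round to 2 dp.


Q = 1.08 * 4893 * 6.5 = 34348.86 BTU/hr

34348.86 BTU/hr


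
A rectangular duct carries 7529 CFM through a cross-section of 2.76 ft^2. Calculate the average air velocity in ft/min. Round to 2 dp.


V = 7529 / 2.76 = 2727.90 ft/min

2727.90 ft/min


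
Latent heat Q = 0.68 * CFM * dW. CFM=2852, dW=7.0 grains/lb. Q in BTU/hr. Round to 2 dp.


Q = 0.68 * 2852 * 7.0 = 13575.52 BTU/hr

13575.52 BTU/hr


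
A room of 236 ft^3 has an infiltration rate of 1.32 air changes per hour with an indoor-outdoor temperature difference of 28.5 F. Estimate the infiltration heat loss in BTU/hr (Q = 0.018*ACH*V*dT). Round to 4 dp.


Q = 0.018 * 1.32 * 236 * 28.5 = 159.8098 BTU/hr

159.8098 BTU/hr


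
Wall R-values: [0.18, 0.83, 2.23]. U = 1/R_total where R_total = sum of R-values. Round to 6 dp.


R_total = 0.18 + 0.83 + 2.23 = 3.24
U = 1/3.24 = 0.308642

0.308642


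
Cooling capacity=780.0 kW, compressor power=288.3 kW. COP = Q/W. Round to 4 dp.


COP = 780.0 / 288.3 = 2.7055

2.7055


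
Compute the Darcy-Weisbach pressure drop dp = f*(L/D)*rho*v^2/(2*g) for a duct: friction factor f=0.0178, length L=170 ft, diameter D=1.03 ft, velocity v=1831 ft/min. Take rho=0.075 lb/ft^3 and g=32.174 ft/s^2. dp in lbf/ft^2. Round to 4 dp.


v_fps = 1831/60 = 30.5167 ft/s
dp = 0.0178*(170/1.03)*0.075*30.5167^2/(2*32.174) = 3.1888 lbf/ft^2

3.1888 lbf/ft^2


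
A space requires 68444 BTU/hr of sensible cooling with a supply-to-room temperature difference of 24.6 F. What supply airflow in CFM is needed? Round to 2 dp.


CFM = 68444 / (1.08 * 24.6) = 2576.18

2576.18 CFM


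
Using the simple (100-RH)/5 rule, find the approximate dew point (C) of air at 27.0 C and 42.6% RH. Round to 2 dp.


Td = 27.0 - (100-42.6)/5 = 15.52 C

15.52 C


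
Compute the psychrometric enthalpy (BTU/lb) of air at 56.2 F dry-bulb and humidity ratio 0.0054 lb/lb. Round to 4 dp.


h = 0.24*56.2 + 0.0054*(1061+0.444*56.2) = 19.3521 BTU/lb

19.3521 BTU/lb


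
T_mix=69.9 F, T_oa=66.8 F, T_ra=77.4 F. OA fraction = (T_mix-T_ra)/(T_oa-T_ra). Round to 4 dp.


frac = (69.9 - 77.4) / (66.8 - 77.4) = 0.7075

0.7075


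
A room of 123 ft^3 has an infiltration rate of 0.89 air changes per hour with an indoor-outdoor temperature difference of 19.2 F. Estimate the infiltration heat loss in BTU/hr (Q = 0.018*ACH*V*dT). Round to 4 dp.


Q = 0.018 * 0.89 * 123 * 19.2 = 37.8328 BTU/hr

37.8328 BTU/hr


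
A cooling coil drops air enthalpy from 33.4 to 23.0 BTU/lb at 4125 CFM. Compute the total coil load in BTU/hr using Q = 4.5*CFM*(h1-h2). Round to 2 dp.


Q = 4.5 * 4125 * (33.4 - 23.0) = 193050.00 BTU/hr

193050.00 BTU/hr


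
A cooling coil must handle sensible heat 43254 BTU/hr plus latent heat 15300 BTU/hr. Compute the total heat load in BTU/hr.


Qt = 43254 + 15300 = 58554 BTU/hr

58554 BTU/hr


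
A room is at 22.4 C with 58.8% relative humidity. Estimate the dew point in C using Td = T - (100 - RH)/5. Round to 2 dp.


Td = 22.4 - (100-58.8)/5 = 14.16 C

14.16 C


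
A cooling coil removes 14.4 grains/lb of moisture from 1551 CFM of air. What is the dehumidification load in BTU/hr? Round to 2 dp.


Q = 0.68 * 1551 * 14.4 = 15187.39 BTU/hr

15187.39 BTU/hr


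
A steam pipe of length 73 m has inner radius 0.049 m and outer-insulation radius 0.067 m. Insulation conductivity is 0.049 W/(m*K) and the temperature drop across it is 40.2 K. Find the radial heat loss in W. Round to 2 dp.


Q = 2*pi*0.049*73*40.2/ln(0.067/0.049) = 2887.74 W

2887.74 W


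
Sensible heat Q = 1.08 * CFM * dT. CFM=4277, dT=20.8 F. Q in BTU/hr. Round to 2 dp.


Q = 1.08 * 4277 * 20.8 = 96078.53 BTU/hr

96078.53 BTU/hr


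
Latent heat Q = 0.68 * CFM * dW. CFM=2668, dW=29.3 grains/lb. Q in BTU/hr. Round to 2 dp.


Q = 0.68 * 2668 * 29.3 = 53157.23 BTU/hr

53157.23 BTU/hr


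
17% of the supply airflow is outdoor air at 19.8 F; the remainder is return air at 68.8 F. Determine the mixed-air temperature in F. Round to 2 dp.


T_mix = 0.17*19.8 + 0.83*68.8 = 60.47 F

60.47 F


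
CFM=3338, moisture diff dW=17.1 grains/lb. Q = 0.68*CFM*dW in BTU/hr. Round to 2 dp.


Q = 0.68 * 3338 * 17.1 = 38814.26 BTU/hr

38814.26 BTU/hr


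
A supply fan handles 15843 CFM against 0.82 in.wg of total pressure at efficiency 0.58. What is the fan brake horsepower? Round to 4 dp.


BHP = 15843 * 0.82 / (6356 * 0.58) = 3.5240 hp

3.5240 hp


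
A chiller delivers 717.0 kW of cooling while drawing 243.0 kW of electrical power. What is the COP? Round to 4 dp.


COP = 717.0 / 243.0 = 2.9506

2.9506


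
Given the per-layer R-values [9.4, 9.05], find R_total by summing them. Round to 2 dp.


R_total = 9.4 + 9.05 = 18.45

18.45


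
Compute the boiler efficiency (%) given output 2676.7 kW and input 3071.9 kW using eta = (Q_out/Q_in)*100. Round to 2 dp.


eta = (2676.7/3071.9)*100 = 87.13 %

87.13 %


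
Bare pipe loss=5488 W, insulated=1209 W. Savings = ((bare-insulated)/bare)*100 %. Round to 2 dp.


Savings = ((5488-1209)/5488)*100 = 77.97 %

77.97 %


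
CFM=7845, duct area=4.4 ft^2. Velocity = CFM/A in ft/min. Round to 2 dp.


V = 7845 / 4.4 = 1782.95 ft/min

1782.95 ft/min


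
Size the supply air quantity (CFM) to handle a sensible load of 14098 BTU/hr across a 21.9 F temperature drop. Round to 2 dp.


CFM = 14098 / (1.08 * 21.9) = 596.06

596.06 CFM


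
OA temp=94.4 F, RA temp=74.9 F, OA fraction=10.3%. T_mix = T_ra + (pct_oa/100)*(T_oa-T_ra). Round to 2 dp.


T_mix = 74.9 + (10.3/100)*(94.4-74.9) = 76.91 F

76.91 F


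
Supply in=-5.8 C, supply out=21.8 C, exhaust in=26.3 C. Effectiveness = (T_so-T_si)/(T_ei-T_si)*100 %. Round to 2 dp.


eff = (21.8-(-5.8))/(26.3-(-5.8))*100 = 85.98 %

85.98 %


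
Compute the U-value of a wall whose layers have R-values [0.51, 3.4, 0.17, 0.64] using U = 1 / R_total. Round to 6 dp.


R_total = 0.51 + 3.4 + 0.17 + 0.64 = 4.72
U = 1/4.72 = 0.211864

0.211864


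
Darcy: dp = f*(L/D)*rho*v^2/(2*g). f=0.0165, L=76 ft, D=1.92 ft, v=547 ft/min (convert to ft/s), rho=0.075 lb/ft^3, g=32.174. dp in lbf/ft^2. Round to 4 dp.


v_fps = 547/60 = 9.1167 ft/s
dp = 0.0165*(76/1.92)*0.075*9.1167^2/(2*32.174) = 0.0633 lbf/ft^2

0.0633 lbf/ft^2


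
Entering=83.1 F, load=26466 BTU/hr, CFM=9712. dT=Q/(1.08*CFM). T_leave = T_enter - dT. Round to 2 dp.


dT = 26466/(1.08*9712) = 2.5232
T_leave = 83.1 - 2.5232 = 80.58 F

80.58 F


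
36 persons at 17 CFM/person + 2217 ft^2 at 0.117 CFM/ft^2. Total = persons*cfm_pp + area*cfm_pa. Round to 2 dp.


Total = 36*17 + 2217*0.117 = 871.39 CFM

871.39 CFM


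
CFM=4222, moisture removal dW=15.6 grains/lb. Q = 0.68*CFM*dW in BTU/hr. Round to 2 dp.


Q = 0.68 * 4222 * 15.6 = 44786.98 BTU/hr

44786.98 BTU/hr


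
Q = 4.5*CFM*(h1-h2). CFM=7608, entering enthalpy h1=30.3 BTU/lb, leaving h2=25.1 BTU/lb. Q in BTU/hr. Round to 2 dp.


Q = 4.5 * 7608 * (30.3 - 25.1) = 178027.20 BTU/hr

178027.20 BTU/hr


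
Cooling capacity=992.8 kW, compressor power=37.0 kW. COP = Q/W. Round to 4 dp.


COP = 992.8 / 37.0 = 26.8324

26.8324


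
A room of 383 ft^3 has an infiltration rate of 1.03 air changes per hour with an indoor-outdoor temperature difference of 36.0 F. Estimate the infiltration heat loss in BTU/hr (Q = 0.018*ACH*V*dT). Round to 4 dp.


Q = 0.018 * 1.03 * 383 * 36.0 = 255.6295 BTU/hr

255.6295 BTU/hr


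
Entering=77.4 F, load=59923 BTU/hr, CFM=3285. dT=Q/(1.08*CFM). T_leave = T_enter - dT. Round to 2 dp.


dT = 59923/(1.08*3285) = 16.8902
T_leave = 77.4 - 16.8902 = 60.51 F

60.51 F


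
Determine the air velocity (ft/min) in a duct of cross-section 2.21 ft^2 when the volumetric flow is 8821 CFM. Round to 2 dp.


V = 8821 / 2.21 = 3991.40 ft/min

3991.40 ft/min


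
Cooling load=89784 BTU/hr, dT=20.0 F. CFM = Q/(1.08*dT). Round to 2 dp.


CFM = 89784 / (1.08 * 20.0) = 4156.67

4156.67 CFM


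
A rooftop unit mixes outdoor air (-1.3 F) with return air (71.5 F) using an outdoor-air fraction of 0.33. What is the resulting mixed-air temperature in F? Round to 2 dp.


T_mix = 0.33*(-1.3) + 0.67*71.5 = 47.48 F

47.48 F


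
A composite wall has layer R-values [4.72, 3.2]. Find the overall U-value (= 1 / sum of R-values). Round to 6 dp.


R_total = 4.72 + 3.2 = 7.92
U = 1/7.92 = 0.126263

0.126263


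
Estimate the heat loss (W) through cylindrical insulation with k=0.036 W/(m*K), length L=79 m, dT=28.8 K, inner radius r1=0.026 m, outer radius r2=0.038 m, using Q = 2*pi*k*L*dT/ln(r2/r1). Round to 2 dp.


Q = 2*pi*0.036*79*28.8/ln(0.038/0.026) = 1356.13 W

1356.13 W


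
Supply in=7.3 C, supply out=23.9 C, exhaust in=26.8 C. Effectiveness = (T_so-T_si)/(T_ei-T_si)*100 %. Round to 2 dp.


eff = (23.9-7.3)/(26.8-7.3)*100 = 85.13 %

85.13 %


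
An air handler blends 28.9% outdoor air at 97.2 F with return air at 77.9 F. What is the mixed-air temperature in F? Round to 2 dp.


T_mix = 77.9 + (28.9/100)*(97.2-77.9) = 83.48 F

83.48 F


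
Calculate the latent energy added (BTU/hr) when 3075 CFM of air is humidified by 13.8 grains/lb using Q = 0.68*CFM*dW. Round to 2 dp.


Q = 0.68 * 3075 * 13.8 = 28855.80 BTU/hr

28855.80 BTU/hr


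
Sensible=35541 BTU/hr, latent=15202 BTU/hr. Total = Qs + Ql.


Qt = 35541 + 15202 = 50743 BTU/hr

50743 BTU/hr


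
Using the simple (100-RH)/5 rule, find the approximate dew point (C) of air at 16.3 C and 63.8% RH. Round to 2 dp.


Td = 16.3 - (100-63.8)/5 = 9.06 C

9.06 C


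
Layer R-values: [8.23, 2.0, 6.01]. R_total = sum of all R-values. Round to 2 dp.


R_total = 8.23 + 2.0 + 6.01 = 16.24

16.24


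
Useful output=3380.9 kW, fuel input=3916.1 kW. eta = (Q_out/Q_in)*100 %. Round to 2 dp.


eta = (3380.9/3916.1)*100 = 86.33 %

86.33 %


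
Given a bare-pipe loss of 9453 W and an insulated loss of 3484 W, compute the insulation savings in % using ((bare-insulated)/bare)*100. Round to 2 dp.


Savings = ((9453-3484)/9453)*100 = 63.14 %

63.14 %


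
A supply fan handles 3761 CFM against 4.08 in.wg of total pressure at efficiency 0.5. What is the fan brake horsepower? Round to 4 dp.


BHP = 3761 * 4.08 / (6356 * 0.5) = 4.8285 hp

4.8285 hp


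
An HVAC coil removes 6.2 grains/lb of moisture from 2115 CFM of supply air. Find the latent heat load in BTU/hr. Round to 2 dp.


Q = 0.68 * 2115 * 6.2 = 8916.84 BTU/hr

8916.84 BTU/hr


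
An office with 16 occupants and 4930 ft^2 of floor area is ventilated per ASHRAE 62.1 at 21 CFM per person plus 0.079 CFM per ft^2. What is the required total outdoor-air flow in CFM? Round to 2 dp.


Total = 16*21 + 4930*0.079 = 725.47 CFM

725.47 CFM


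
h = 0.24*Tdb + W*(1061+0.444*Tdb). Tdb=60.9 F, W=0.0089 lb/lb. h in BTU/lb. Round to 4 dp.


h = 0.24*60.9 + 0.0089*(1061+0.444*60.9) = 24.2996 BTU/lb

24.2996 BTU/lb


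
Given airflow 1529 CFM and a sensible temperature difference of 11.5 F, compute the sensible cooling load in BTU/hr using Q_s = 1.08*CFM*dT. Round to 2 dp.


Q = 1.08 * 1529 * 11.5 = 18990.18 BTU/hr

18990.18 BTU/hr


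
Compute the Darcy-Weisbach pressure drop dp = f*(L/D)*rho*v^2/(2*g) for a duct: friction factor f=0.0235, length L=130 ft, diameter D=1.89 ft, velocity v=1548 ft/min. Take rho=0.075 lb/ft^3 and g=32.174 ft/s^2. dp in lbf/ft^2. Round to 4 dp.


v_fps = 1548/60 = 25.8 ft/s
dp = 0.0235*(130/1.89)*0.075*25.8^2/(2*32.174) = 1.2541 lbf/ft^2

1.2541 lbf/ft^2


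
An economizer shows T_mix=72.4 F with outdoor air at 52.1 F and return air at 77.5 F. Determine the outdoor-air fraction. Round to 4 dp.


frac = (72.4 - 77.5) / (52.1 - 77.5) = 0.2008

0.2008


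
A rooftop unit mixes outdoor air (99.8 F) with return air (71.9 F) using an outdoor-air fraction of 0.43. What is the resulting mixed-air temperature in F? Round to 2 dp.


T_mix = 0.43*99.8 + 0.57*71.9 = 83.90 F

83.90 F


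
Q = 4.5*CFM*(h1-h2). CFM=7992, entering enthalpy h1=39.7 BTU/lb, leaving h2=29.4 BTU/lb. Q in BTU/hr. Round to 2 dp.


Q = 4.5 * 7992 * (39.7 - 29.4) = 370429.20 BTU/hr

370429.20 BTU/hr


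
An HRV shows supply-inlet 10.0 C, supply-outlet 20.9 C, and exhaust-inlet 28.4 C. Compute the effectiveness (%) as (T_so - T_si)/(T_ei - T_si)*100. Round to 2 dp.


eff = (20.9-10.0)/(28.4-10.0)*100 = 59.24 %

59.24 %


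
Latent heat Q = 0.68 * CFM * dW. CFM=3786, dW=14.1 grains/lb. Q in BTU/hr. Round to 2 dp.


Q = 0.68 * 3786 * 14.1 = 36300.17 BTU/hr

36300.17 BTU/hr


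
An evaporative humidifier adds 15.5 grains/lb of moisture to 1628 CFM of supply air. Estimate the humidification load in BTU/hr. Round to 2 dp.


Q = 0.68 * 1628 * 15.5 = 17159.12 BTU/hr

17159.12 BTU/hr


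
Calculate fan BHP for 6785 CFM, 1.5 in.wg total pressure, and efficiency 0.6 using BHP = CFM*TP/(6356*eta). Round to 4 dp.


BHP = 6785 * 1.5 / (6356 * 0.6) = 2.6687 hp

2.6687 hp


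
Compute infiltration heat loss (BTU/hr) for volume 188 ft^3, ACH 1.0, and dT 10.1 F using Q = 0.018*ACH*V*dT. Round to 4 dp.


Q = 0.018 * 1.0 * 188 * 10.1 = 34.1784 BTU/hr

34.1784 BTU/hr


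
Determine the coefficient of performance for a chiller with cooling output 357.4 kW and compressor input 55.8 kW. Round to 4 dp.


COP = 357.4 / 55.8 = 6.4050

6.4050


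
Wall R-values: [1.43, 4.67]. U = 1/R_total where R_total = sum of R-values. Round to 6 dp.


R_total = 1.43 + 4.67 = 6.10
U = 1/6.10 = 0.163934

0.163934


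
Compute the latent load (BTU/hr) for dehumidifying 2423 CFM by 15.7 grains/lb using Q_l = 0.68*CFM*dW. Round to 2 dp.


Q = 0.68 * 2423 * 15.7 = 25867.95 BTU/hr

25867.95 BTU/hr


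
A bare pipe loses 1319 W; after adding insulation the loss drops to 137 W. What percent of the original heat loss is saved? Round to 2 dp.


Savings = ((1319-137)/1319)*100 = 89.61 %

89.61 %


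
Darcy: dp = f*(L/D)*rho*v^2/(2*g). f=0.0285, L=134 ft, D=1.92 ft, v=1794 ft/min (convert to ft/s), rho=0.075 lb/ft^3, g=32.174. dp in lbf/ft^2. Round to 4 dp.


v_fps = 1794/60 = 29.9 ft/s
dp = 0.0285*(134/1.92)*0.075*29.9^2/(2*32.174) = 2.0726 lbf/ft^2

2.0726 lbf/ft^2


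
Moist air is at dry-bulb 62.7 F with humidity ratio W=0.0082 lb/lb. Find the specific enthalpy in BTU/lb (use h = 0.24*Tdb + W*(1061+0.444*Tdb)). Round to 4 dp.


h = 0.24*62.7 + 0.0082*(1061+0.444*62.7) = 23.9765 BTU/lb

23.9765 BTU/lb


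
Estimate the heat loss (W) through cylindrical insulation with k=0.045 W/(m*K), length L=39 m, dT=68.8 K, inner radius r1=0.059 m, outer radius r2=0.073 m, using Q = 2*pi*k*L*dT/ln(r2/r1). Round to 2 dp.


Q = 2*pi*0.045*39*68.8/ln(0.073/0.059) = 3563.07 W

3563.07 W


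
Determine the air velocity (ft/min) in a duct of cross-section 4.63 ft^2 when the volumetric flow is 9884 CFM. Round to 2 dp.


V = 9884 / 4.63 = 2134.77 ft/min

2134.77 ft/min


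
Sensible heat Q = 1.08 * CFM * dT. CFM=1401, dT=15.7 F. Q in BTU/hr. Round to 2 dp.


Q = 1.08 * 1401 * 15.7 = 23755.36 BTU/hr

23755.36 BTU/hr


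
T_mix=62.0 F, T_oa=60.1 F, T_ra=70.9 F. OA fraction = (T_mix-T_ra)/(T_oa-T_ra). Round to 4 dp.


frac = (62.0 - 70.9) / (60.1 - 70.9) = 0.8241

0.8241


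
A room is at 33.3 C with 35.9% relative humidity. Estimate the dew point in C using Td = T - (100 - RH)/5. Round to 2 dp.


Td = 33.3 - (100-35.9)/5 = 20.48 C

20.48 C


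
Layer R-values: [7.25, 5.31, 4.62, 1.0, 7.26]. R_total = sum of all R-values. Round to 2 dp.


R_total = 7.25 + 5.31 + 4.62 + 1.0 + 7.26 = 25.44

25.44


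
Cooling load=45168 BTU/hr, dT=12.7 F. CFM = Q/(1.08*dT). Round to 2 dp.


CFM = 45168 / (1.08 * 12.7) = 3293.09

3293.09 CFM


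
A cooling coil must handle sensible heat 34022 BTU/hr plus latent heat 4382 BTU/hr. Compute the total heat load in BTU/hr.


Qt = 34022 + 4382 = 38404 BTU/hr

38404 BTU/hr


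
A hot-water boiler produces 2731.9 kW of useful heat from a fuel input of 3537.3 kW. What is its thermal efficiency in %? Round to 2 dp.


eta = (2731.9/3537.3)*100 = 77.23 %

77.23 %


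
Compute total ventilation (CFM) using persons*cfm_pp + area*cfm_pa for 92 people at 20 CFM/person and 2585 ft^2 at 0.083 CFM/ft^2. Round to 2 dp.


Total = 92*20 + 2585*0.083 = 2054.56 CFM

2054.56 CFM


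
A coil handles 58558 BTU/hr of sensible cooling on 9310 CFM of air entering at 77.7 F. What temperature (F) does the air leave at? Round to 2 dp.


dT = 58558/(1.08*9310) = 5.8239
T_leave = 77.7 - 5.8239 = 71.88 F

71.88 F


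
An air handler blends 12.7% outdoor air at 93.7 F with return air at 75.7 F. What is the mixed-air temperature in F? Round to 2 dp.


T_mix = 75.7 + (12.7/100)*(93.7-75.7) = 77.99 F

77.99 F


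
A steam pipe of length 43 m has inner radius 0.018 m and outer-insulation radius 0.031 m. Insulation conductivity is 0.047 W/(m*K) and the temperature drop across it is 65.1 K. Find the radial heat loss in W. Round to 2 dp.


Q = 2*pi*0.047*43*65.1/ln(0.031/0.018) = 1520.67 W

1520.67 W


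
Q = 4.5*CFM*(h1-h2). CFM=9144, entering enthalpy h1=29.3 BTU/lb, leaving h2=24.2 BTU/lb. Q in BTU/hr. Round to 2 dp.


Q = 4.5 * 9144 * (29.3 - 24.2) = 209854.80 BTU/hr

209854.80 BTU/hr


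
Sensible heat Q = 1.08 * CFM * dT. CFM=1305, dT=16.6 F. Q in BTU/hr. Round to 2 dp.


Q = 1.08 * 1305 * 16.6 = 23396.04 BTU/hr

23396.04 BTU/hr


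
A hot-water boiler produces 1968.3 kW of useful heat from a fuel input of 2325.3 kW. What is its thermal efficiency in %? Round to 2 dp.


eta = (1968.3/2325.3)*100 = 84.65 %

84.65 %


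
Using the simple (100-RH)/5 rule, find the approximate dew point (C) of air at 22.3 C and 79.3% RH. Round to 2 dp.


Td = 22.3 - (100-79.3)/5 = 18.16 C

18.16 C


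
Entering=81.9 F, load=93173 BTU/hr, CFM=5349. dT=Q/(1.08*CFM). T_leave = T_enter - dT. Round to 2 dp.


dT = 93173/(1.08*5349) = 16.1285
T_leave = 81.9 - 16.1285 = 65.77 F

65.77 F


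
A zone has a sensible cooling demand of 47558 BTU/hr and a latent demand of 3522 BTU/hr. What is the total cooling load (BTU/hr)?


Qt = 47558 + 3522 = 51080 BTU/hr

51080 BTU/hr


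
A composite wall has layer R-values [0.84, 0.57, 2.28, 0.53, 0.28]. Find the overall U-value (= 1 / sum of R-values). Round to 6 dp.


R_total = 0.84 + 0.57 + 2.28 + 0.53 + 0.28 = 4.50
U = 1/4.50 = 0.222222

0.222222


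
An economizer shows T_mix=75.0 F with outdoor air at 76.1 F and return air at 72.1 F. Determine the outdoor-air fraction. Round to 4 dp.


frac = (75.0 - 72.1) / (76.1 - 72.1) = 0.7250

0.7250


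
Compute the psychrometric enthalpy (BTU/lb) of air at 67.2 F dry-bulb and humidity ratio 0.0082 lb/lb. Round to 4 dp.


h = 0.24*67.2 + 0.0082*(1061+0.444*67.2) = 25.0729 BTU/lb

25.0729 BTU/lb


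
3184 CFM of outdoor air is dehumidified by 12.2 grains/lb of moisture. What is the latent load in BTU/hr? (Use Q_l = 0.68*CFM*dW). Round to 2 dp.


Q = 0.68 * 3184 * 12.2 = 26414.46 BTU/hr

26414.46 BTU/hr


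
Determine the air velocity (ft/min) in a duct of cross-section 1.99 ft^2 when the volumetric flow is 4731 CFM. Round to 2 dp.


V = 4731 / 1.99 = 2377.39 ft/min

2377.39 ft/min


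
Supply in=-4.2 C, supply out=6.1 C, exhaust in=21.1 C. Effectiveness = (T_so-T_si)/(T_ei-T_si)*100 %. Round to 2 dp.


eff = (6.1-(-4.2))/(21.1-(-4.2))*100 = 40.71 %

40.71 %


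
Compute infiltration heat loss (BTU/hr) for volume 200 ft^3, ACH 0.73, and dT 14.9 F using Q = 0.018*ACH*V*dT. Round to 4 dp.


Q = 0.018 * 0.73 * 200 * 14.9 = 39.1572 BTU/hr

39.1572 BTU/hr


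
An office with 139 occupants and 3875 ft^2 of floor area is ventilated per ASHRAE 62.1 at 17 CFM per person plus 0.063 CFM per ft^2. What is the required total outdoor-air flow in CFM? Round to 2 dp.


Total = 139*17 + 3875*0.063 = 2607.13 CFM

2607.13 CFM


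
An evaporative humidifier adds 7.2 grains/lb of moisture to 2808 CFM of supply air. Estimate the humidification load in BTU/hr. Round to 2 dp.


Q = 0.68 * 2808 * 7.2 = 13747.97 BTU/hr

13747.97 BTU/hr


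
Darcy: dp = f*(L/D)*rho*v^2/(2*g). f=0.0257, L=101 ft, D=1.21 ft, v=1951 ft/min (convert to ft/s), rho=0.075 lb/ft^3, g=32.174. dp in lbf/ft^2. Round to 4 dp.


v_fps = 1951/60 = 32.5167 ft/s
dp = 0.0257*(101/1.21)*0.075*32.5167^2/(2*32.174) = 2.6437 lbf/ft^2

2.6437 lbf/ft^2


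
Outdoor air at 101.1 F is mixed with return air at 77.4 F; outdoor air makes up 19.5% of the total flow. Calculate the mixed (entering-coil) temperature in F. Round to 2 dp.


T_mix = 77.4 + (19.5/100)*(101.1-77.4) = 82.02 F

82.02 F


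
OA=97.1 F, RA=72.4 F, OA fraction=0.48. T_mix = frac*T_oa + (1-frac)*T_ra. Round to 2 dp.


T_mix = 0.48*97.1 + 0.52*72.4 = 84.26 F

84.26 F


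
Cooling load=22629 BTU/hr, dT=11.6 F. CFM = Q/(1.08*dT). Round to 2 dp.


CFM = 22629 / (1.08 * 11.6) = 1806.27

1806.27 CFM


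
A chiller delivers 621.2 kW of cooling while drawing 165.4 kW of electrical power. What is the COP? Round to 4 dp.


COP = 621.2 / 165.4 = 3.7557

3.7557


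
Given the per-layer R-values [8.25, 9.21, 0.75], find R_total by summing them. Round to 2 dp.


R_total = 8.25 + 9.21 + 0.75 = 18.21

18.21


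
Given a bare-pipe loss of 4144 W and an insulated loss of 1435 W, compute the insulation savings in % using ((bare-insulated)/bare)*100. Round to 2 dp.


Savings = ((4144-1435)/4144)*100 = 65.37 %

65.37 %


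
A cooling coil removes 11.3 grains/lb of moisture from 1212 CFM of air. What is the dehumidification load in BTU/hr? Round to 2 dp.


Q = 0.68 * 1212 * 11.3 = 9313.01 BTU/hr

9313.01 BTU/hr


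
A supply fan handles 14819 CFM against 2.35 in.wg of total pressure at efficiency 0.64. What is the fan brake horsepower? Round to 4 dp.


BHP = 14819 * 2.35 / (6356 * 0.64) = 8.5610 hp

8.5610 hp


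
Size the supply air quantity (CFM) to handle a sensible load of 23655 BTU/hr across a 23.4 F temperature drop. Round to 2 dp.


CFM = 23655 / (1.08 * 23.4) = 936.02

936.02 CFM


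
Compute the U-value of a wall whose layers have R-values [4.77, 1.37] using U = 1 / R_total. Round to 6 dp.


R_total = 4.77 + 1.37 = 6.14
U = 1/6.14 = 0.162866

0.162866


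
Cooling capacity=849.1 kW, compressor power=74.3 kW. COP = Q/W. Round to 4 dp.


COP = 849.1 / 74.3 = 11.4280

11.4280


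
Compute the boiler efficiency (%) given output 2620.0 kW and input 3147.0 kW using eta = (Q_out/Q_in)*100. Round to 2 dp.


eta = (2620.0/3147.0)*100 = 83.25 %

83.25 %


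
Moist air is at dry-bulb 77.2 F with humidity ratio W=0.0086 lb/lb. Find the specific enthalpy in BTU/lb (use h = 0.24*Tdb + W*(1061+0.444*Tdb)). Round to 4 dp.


h = 0.24*77.2 + 0.0086*(1061+0.444*77.2) = 27.9474 BTU/lb

27.9474 BTU/lb


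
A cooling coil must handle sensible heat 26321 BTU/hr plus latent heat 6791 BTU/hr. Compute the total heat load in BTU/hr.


Qt = 26321 + 6791 = 33112 BTU/hr

33112 BTU/hr


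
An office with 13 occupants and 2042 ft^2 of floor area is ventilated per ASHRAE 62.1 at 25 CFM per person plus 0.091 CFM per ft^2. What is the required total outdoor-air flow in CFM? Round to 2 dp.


Total = 13*25 + 2042*0.091 = 510.82 CFM

510.82 CFM


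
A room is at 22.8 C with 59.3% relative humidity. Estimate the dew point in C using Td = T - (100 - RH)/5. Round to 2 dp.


Td = 22.8 - (100-59.3)/5 = 14.66 C

14.66 C


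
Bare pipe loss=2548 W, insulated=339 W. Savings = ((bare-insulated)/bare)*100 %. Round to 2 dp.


Savings = ((2548-339)/2548)*100 = 86.70 %

86.70 %


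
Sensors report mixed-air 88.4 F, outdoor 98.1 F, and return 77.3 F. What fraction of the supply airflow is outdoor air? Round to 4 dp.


frac = (88.4 - 77.3) / (98.1 - 77.3) = 0.5337

0.5337


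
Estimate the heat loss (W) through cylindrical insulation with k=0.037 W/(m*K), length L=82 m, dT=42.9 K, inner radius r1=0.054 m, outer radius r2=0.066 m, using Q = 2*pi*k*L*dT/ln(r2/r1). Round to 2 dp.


Q = 2*pi*0.037*82*42.9/ln(0.066/0.054) = 4075.39 W

4075.39 W


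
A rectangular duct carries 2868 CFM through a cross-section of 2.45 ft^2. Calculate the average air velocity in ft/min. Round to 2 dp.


V = 2868 / 2.45 = 1170.61 ft/min

1170.61 ft/min


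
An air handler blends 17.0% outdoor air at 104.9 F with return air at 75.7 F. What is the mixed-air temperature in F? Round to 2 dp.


T_mix = 75.7 + (17.0/100)*(104.9-75.7) = 80.66 F

80.66 F


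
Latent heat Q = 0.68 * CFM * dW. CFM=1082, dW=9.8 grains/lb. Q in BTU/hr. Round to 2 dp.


Q = 0.68 * 1082 * 9.8 = 7210.45 BTU/hr

7210.45 BTU/hr


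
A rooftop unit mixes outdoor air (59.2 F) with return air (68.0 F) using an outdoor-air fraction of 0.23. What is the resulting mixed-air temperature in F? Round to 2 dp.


T_mix = 0.23*59.2 + 0.77*68.0 = 65.98 F

65.98 F


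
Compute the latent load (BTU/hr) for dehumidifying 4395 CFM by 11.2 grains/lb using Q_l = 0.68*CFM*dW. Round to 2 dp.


Q = 0.68 * 4395 * 11.2 = 33472.32 BTU/hr

33472.32 BTU/hr


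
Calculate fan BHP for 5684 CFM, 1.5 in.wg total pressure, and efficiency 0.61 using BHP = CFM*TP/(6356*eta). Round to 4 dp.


BHP = 5684 * 1.5 / (6356 * 0.61) = 2.1990 hp

2.1990 hp


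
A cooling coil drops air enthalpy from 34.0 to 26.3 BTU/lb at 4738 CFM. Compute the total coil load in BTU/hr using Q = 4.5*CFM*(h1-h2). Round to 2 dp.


Q = 4.5 * 4738 * (34.0 - 26.3) = 164171.70 BTU/hr

164171.70 BTU/hr


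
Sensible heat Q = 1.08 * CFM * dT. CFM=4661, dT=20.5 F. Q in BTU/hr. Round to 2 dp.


Q = 1.08 * 4661 * 20.5 = 103194.54 BTU/hr

103194.54 BTU/hr


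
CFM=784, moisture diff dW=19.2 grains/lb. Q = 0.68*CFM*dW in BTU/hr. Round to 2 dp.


Q = 0.68 * 784 * 19.2 = 10235.90 BTU/hr

10235.90 BTU/hr


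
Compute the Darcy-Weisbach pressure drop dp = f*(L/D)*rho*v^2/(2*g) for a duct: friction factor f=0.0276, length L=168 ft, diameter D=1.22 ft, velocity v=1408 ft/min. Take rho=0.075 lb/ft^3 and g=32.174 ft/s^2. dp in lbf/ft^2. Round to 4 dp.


v_fps = 1408/60 = 23.4667 ft/s
dp = 0.0276*(168/1.22)*0.075*23.4667^2/(2*32.174) = 2.4394 lbf/ft^2

2.4394 lbf/ft^2


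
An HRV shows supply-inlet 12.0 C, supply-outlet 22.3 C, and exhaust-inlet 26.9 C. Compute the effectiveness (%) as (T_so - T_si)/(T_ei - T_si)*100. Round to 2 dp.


eff = (22.3-12.0)/(26.9-12.0)*100 = 69.13 %

69.13 %


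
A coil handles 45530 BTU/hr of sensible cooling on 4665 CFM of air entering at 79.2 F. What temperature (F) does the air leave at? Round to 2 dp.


dT = 45530/(1.08*4665) = 9.0370
T_leave = 79.2 - 9.0370 = 70.16 F

70.16 F


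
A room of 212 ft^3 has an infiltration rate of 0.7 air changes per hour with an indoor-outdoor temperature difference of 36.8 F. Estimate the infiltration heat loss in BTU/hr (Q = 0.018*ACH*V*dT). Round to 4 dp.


Q = 0.018 * 0.7 * 212 * 36.8 = 98.3002 BTU/hr

98.3002 BTU/hr


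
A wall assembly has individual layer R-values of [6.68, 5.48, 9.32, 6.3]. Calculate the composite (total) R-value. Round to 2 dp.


R_total = 6.68 + 5.48 + 9.32 + 6.3 = 27.78

27.78


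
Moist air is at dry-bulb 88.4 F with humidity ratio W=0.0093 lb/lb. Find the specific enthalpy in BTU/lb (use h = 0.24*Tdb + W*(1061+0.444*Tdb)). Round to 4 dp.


h = 0.24*88.4 + 0.0093*(1061+0.444*88.4) = 31.4483 BTU/lb

31.4483 BTU/lb


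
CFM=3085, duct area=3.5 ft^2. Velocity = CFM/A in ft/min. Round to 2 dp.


V = 3085 / 3.5 = 881.43 ft/min

881.43 ft/min


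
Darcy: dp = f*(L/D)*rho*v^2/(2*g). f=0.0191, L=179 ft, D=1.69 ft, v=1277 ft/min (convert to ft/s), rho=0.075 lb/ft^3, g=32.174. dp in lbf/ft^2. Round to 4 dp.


v_fps = 1277/60 = 21.2833 ft/s
dp = 0.0191*(179/1.69)*0.075*21.2833^2/(2*32.174) = 1.0681 lbf/ft^2

1.0681 lbf/ft^2


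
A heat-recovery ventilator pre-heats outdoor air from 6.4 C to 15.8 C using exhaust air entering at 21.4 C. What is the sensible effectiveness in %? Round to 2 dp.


eff = (15.8-6.4)/(21.4-6.4)*100 = 62.67 %

62.67 %


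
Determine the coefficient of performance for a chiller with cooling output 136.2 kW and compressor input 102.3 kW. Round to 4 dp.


COP = 136.2 / 102.3 = 1.3314

1.3314


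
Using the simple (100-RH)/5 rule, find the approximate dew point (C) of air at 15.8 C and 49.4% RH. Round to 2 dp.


Td = 15.8 - (100-49.4)/5 = 5.68 C

5.68 C


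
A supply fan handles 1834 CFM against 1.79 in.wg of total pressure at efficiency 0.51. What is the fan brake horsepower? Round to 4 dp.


BHP = 1834 * 1.79 / (6356 * 0.51) = 1.0127 hp

1.0127 hp


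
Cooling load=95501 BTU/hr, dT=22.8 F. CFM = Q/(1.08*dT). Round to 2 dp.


CFM = 95501 / (1.08 * 22.8) = 3878.37

3878.37 CFM


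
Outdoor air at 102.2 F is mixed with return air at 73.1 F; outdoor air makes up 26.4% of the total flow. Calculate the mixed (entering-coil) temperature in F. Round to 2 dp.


T_mix = 73.1 + (26.4/100)*(102.2-73.1) = 80.78 F

80.78 F


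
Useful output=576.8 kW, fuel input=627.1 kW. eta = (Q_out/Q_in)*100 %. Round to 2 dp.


eta = (576.8/627.1)*100 = 91.98 %

91.98 %


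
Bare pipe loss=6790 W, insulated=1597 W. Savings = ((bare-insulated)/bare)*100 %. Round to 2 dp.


Savings = ((6790-1597)/6790)*100 = 76.48 %

76.48 %


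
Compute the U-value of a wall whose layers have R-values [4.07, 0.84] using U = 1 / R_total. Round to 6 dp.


R_total = 4.07 + 0.84 = 4.91
U = 1/4.91 = 0.203666

0.203666


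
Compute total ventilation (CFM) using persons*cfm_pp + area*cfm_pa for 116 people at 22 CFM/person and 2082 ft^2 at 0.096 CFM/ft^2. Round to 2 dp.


Total = 116*22 + 2082*0.096 = 2751.87 CFM

2751.87 CFM


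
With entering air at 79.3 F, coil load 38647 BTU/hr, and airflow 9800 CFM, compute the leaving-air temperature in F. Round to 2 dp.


dT = 38647/(1.08*9800) = 3.6515
T_leave = 79.3 - 3.6515 = 75.65 F

75.65 F


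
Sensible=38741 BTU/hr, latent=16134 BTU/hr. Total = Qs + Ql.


Qt = 38741 + 16134 = 54875 BTU/hr

54875 BTU/hr


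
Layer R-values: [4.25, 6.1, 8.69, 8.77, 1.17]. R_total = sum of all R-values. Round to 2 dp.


R_total = 4.25 + 6.1 + 8.69 + 8.77 + 1.17 = 28.98

28.98


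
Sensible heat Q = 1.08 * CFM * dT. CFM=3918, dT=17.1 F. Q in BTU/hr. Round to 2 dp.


Q = 1.08 * 3918 * 17.1 = 72357.62 BTU/hr

72357.62 BTU/hr
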